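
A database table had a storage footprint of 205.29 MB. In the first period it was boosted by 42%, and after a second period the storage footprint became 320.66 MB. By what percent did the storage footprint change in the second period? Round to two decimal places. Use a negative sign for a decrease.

10.00%

After the first period: 205.29 × 1.42 = 291.5118.
Second-period multiplier: 320.66 ÷ 291.5118 ≈ 1.09999.
That is a change of 10.00%.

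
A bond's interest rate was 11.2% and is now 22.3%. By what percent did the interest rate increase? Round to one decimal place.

The change is 22.3 − 11.2 = 11.1 percentage points.
Relative to the original 11.2%, that is 11.1 ÷ 11.2 ≈ 99.1%.
So the interest rate rose by 99.1%.

99.1%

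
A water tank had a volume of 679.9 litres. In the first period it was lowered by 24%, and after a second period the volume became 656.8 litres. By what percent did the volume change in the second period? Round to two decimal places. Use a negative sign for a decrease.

After the first period: 679.9 × 0.76 = 516.724.
Second-period multiplier: 656.8 ÷ 516.724 ≈ 1.271085.
That is a change of 27.11%.

27.11%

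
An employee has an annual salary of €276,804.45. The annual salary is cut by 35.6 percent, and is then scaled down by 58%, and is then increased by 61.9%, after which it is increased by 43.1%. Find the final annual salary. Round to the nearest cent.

€173,458.15

Apply the 35.6% decrease: €276,804.45 × 0.644 = €178262.0658.
Apply the 58% decrease: €178262.0658 × 0.42 = €74870.067636.
61.9% increase: €74870.067636 × 1.619 = €121214.639502684.
After the 43.1% increase: €121214.639502684 × 1.431 = €173458.149128340804 ≈ €173,458.15.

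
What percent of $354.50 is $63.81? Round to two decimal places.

18.00%

$63.81 ÷ $354.50 = 18.00%.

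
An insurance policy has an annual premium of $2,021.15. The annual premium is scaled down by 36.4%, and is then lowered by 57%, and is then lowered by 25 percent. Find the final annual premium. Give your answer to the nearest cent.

$414.56

36.4% decrease: $2,021.15 × 0.636 = $1285.4514.
Apply the 57% decrease: $1285.4514 × 0.43 = $552.744102.
After the 25% decrease: $552.744102 × 0.75 = $414.5580765 ≈ $414.56.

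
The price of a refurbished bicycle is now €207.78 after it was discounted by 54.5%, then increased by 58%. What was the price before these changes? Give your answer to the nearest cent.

€289.02

Undoing the 58% increase: €207.78 ÷ 1.58 ≈ €131.506329.
Undoing the 54.5% decrease: €131.506329 ÷ 0.455 ≈ €289.02.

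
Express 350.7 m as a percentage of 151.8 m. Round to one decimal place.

350.7 m ÷ 151.8 m ≈ 231.0%.

231.0%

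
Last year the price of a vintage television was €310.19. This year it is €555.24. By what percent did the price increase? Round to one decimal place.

79.0%

Change: €555.24 − €310.19 = €245.05.
Relative to the original: €245.05 ÷ €310.19 ≈ 79.0%.
So the price increased by 79.0%.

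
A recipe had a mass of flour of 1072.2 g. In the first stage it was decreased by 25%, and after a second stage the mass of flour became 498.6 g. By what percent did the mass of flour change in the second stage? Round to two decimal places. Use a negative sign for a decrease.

-38.00%

After the first stage: 1072.2 × 0.75 = 804.15.
Second-stage multiplier: 498.6 ÷ 804.15 ≈ 0.620034.
That is a change of -38.00%.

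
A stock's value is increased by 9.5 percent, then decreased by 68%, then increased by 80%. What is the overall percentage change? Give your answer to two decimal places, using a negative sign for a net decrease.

The combined multiplier is 1.095 × 0.32 × 1.8 = 0.63072.
That corresponds to a decrease of 36.93%.

-36.93%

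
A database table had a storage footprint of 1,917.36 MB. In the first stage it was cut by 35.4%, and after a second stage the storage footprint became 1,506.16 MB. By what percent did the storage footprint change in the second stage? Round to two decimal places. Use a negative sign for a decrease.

21.60%

After the first stage: 1,917.36 × 0.646 = 1238.61456.
Second-stage multiplier: 1,506.16 ÷ 1238.61456 ≈ 1.216004.
That is a change of 21.60%.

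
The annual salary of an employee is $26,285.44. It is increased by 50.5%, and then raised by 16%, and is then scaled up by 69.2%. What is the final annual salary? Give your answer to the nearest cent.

$77,644.39

Each change multiplies by a factor: 1.505 × 1.16 × 1.692 = 2.9538936.
$26,285.44 × 2.9538936 = $77644.392989184 ≈ $77,644.39.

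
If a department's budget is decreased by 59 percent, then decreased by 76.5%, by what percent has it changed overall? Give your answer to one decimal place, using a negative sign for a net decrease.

-90.4%

A 59% decrease multiplies by 0.41.
Then a 76.5% decrease: 0.41 × 0.235 = 0.09635.
Overall factor 0.09635, i.e. -90.4%.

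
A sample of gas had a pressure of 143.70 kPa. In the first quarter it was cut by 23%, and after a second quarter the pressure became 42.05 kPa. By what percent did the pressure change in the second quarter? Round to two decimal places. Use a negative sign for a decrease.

-62.00%

After the first quarter: 143.70 × 0.77 = 110.649.
Second-quarter multiplier: 42.05 ÷ 110.649 ≈ 0.380031.
That is a change of -62.00%.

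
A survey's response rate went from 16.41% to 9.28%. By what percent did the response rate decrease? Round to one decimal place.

The change is 9.28 − 16.41 = -7.13 percentage points.
Relative to the original 16.41%, that is -7.13 ÷ 16.41 ≈ -43.4%.
So the response rate fell by 43.4%.

43.4%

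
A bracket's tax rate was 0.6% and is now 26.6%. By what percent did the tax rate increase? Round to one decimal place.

The change is 26.6 − 0.6 = 26.0 percentage points.
Relative to the original 0.6%, that is 26.0 ÷ 0.6 ≈ 4333.3%.
So the tax rate rose by 4333.3%.

4333.3%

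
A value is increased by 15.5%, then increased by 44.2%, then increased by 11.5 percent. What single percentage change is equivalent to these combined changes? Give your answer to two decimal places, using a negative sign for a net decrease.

85.70%

A 15.5% increase multiplies by 1.155.
Then a 44.2% increase: 1.155 × 1.442 = 1.66551.
Then an 11.5% increase: 1.66551 × 1.115 = 1.85704365.
Overall factor 1.85704365, i.e. 85.70%.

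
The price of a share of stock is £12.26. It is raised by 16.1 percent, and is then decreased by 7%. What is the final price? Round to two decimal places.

£13.24

16.1% increase: £12.26 × 1.161 = £14.23386.
7% decrease: £14.23386 × 0.93 = £13.2374898 ≈ £13.24.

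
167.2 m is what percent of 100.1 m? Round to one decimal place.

167.2 m ÷ 100.1 m ≈ 167.0%.

167.0%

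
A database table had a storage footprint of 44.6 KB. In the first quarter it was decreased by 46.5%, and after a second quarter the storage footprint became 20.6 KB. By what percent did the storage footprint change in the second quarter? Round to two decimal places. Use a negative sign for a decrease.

After the first quarter: 44.6 × 0.535 = 23.861.
Second-quarter multiplier: 20.6 ÷ 23.861 ≈ 0.863333.
That is a change of -13.67%.

-13.67%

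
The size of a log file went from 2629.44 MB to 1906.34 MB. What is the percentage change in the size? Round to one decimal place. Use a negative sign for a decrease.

-27.5%

Change: 1906.34 − 2629.44 = -723.10.
Relative to the original: -723.10 ÷ 2629.44 ≈ -27.5%.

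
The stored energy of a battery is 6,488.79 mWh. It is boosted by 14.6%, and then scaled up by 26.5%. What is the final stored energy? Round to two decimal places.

After the 14.6% increase: 6,488.79 × 1.146 = 7436.15334.
After the 26.5% increase: 7436.15334 × 1.265 = 9406.7339751 ≈ 9,406.73.

9,406.73 mWh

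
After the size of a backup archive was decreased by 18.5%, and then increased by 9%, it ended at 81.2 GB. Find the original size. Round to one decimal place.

The overall multiplier applied was 0.815 × 1.09 = 0.88835.
So the original size was 81.2 ÷ 0.88835 ≈ 91.4 GB.

91.4 GB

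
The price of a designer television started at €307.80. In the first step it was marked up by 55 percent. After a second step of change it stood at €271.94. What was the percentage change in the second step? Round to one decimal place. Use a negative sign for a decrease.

After the first step: €307.80 × 1.55 = €477.09.
Second-step multiplier: €271.94 ÷ €477.09 ≈ 0.57.
That is a change of -43.0%.

-43.0%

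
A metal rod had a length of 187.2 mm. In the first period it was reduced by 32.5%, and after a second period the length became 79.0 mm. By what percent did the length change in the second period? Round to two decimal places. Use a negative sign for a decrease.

-37.48%

After the first period: 187.2 × 0.675 = 126.36.
Second-period multiplier: 79.0 ÷ 126.36 ≈ 0.625198.
That is a change of -37.48%.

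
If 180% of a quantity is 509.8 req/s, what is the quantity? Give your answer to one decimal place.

283.2 req/s

509.8 req/s ÷ 1.8 ≈ 283.2 req/s.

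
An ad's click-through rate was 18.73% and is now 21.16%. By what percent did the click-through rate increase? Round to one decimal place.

13.0%

The change is 21.16 − 18.73 = 2.43 percentage points.
Relative to the original 18.73%, that is 2.43 ÷ 18.73 ≈ 13.0%.
So the click-through rate rose by 13.0%.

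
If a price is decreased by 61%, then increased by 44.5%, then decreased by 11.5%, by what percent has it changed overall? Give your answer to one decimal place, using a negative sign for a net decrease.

A 61% decrease multiplies by 0.39.
Then a 44.5% increase: 0.39 × 1.445 = 0.56355.
Then an 11.5% decrease: 0.56355 × 0.885 = 0.49874175.
Overall factor 0.49874175, i.e. -50.1%.

-50.1%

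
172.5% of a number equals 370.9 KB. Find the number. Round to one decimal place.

215.0 KB

370.9 KB ÷ 1.725 ≈ 215.0 KB.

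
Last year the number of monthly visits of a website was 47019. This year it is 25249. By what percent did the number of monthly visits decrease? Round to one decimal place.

46.3%

Change: 25249 − 47019 = -21770.
Relative to the original: -21770 ÷ 47019 ≈ -46.3%.
So the number of monthly visits decreased by 46.3%.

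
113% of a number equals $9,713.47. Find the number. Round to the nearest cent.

$8,595.99

$9,713.47 ÷ 1.13 ≈ $8,595.99.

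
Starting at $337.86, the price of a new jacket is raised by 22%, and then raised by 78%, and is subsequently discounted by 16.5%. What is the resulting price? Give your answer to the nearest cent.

$612.64

Each change multiplies by a factor: 1.22 × 1.78 × 0.835 = 1.813286.
$337.86 × 1.813286 = $612.63680796 ≈ $612.64.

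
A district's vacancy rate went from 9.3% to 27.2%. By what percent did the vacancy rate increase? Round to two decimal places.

192.47%

The change is 27.2 − 9.3 = 17.9 percentage points.
Relative to the original 9.3%, that is 17.9 ÷ 9.3 ≈ 192.47%.
So the vacancy rate rose by 192.47%.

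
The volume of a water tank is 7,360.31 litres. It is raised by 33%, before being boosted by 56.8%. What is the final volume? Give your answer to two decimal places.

15,349.48 litres

Each change multiplies by a factor: 1.33 × 1.568 = 2.08544.
7,360.31 × 2.08544 = 15349.4848864 ≈ 15,349.48.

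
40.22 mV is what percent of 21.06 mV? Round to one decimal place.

40.22 mV ÷ 21.06 mV ≈ 191.0%.

191.0%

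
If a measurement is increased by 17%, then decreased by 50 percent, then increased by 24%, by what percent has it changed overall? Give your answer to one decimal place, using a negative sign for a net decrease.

-27.5%

A 17% increase multiplies by 1.17.
Then a 50% decrease: 1.17 × 0.5 = 0.585.
Then a 24% increase: 0.585 × 1.24 = 0.7254.
Overall factor 0.7254, i.e. -27.5%.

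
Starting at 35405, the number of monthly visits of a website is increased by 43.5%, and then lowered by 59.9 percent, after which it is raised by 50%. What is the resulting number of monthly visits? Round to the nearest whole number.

Each change multiplies by a factor: 1.435 × 0.401 × 1.5 = 0.8631525.
35405 × 0.8631525 = 30559.9142625 ≈ 30560.

30560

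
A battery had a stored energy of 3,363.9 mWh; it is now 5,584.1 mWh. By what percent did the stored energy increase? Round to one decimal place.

66.0%

Change: 5,584.1 − 3,363.9 = 2,220.2.
Relative to the original: 2,220.2 ÷ 3,363.9 ≈ 66.0%.
So the stored energy increased by 66.0%.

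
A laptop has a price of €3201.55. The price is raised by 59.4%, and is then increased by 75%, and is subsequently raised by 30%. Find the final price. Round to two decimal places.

Each change multiplies by a factor: 1.594 × 1.75 × 1.3 = 3.62635.
€3201.55 × 3.62635 = €11609.9408425 ≈ €11609.94.

€11609.94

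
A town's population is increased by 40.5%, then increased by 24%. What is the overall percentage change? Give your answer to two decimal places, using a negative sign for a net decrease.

74.22%

A 40.5% increase multiplies by 1.405.
Then a 24% increase: 1.405 × 1.24 = 1.7422.
Overall factor 1.7422, i.e. 74.22%.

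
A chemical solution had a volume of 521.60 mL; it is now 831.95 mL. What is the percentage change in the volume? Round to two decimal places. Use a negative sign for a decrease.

Change: 831.95 − 521.60 = 310.35.
Relative to the original: 310.35 ÷ 521.60 ≈ 59.50%.

59.50%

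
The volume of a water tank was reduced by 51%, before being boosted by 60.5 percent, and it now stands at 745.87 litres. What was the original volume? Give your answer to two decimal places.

Undoing the 60.5% increase: 745.87 ÷ 1.605 ≈ 464.716511.
Undoing the 51% decrease: 464.716511 ÷ 0.49 ≈ 948.40 litres.

948.40 litres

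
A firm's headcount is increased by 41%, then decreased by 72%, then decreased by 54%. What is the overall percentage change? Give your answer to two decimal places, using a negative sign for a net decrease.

The combined multiplier is 1.41 × 0.28 × 0.46 = 0.181608.
That corresponds to a decrease of 81.84%.

-81.84%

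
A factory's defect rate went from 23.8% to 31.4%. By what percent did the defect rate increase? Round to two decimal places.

31.93%

The change is 31.4 − 23.8 = 7.6 percentage points.
Relative to the original 23.8%, that is 7.6 ÷ 23.8 ≈ 31.93%.
So the defect rate rose by 31.93%.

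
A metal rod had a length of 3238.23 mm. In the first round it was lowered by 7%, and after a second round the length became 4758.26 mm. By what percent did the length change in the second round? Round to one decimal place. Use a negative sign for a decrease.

58.0%

After the first round: 3238.23 × 0.93 = 3011.5539.
Second-round multiplier: 4758.26 ÷ 3011.5539 ≈ 1.58.
That is a change of 58.0%.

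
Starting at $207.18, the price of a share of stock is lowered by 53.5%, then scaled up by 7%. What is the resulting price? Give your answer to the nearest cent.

53.5% decrease: $207.18 × 0.465 = $96.3387.
7% increase: $96.3387 × 1.07 = $103.082409 ≈ $103.08.

$103.08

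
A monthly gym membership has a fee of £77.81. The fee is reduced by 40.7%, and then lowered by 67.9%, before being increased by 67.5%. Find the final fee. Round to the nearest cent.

Apply the 40.7% decrease: £77.81 × 0.593 = £46.14133.
Apply the 67.9% decrease: £46.14133 × 0.321 = £14.81136693.
After the 67.5% increase: £14.81136693 × 1.675 = £24.80903960775 ≈ £24.81.

£24.81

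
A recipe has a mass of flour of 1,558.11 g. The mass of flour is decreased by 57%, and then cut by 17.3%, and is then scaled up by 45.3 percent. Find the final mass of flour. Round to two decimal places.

Apply the 57% decrease: 1,558.11 × 0.43 = 669.9873.
17.3% decrease: 669.9873 × 0.827 = 554.0794971.
45.3% increase: 554.0794971 × 1.453 = 805.0775092863 ≈ 805.08.

805.08 g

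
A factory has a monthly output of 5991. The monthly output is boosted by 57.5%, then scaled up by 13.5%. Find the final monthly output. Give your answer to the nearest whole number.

Each change multiplies by a factor: 1.575 × 1.135 = 1.787625.
5991 × 1.787625 = 10709.661375 ≈ 10710.

10710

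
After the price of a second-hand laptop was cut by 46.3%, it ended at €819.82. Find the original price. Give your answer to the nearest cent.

€1,526.67

The overall multiplier applied was 0.537.
So the original price was €819.82 ÷ 0.537 ≈ €1,526.67.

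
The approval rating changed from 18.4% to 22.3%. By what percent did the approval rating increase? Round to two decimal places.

21.20%

The change is 22.3 − 18.4 = 3.9 percentage points.
Relative to the original 18.4%, that is 3.9 ÷ 18.4 ≈ 21.20%.
So the approval rating rose by 21.20%.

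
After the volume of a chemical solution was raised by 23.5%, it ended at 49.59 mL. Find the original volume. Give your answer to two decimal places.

The overall multiplier applied was 1.235.
So the original volume was 49.59 ÷ 1.235 ≈ 40.15 mL.

40.15 mL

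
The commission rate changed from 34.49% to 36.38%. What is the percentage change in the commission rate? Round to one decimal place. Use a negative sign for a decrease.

5.5%

The change is 36.38 − 34.49 = 1.89 percentage points.
Relative to the original 34.49%, that is 1.89 ÷ 34.49 ≈ 5.5%.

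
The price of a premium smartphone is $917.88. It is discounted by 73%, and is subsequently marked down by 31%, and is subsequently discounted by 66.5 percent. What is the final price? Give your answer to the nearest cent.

$57.29

Each change multiplies by a factor: 0.27 × 0.69 × 0.335 = 0.0624105.
$917.88 × 0.0624105 = $57.28534974 ≈ $57.29.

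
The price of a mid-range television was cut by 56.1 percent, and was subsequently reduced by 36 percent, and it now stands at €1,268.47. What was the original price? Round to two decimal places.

Undoing the 36% decrease: €1,268.47 ÷ 0.64 = €1981.984375.
Undoing the 56.1% decrease: €1981.984375 ÷ 0.439 ≈ €4,514.77.

€4,514.77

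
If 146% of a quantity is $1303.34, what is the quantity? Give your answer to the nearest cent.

$1303.34 ÷ 1.46 ≈ $892.70.

$892.70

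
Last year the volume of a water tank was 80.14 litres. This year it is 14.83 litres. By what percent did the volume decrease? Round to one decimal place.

81.5%

Change: 14.83 − 80.14 = -65.31.
Relative to the original: -65.31 ÷ 80.14 ≈ -81.5%.
So the volume decreased by 81.5%.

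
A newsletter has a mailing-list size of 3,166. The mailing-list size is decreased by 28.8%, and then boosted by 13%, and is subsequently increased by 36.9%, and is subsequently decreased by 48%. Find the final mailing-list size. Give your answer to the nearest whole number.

Each change multiplies by a factor: 0.712 × 1.13 × 1.369 × 0.52 = 0.5727501728.
3,166 × 0.5727501728 = 1813.3270470848 ≈ 1,813.

1,813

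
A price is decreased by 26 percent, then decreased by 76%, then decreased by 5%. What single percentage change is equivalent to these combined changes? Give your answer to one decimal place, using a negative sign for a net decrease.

The combined multiplier is 0.74 × 0.24 × 0.95 = 0.16872.
That corresponds to a decrease of 83.1%.

-83.1%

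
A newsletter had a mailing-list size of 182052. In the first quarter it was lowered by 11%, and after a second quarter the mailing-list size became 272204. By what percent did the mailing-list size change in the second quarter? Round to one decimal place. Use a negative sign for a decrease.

68.0%

After the first quarter: 182052 × 0.89 = 162026.28.
Second-quarter multiplier: 272204 ÷ 162026.28 ≈ 1.68.
That is a change of 68.0%.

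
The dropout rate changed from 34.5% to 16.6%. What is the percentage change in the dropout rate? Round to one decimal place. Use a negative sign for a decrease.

The change is 16.6 − 34.5 = -17.9 percentage points.
Relative to the original 34.5%, that is -17.9 ÷ 34.5 ≈ -51.9%.

-51.9%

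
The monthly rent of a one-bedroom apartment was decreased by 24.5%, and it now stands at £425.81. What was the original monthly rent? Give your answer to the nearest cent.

£563.99

The overall multiplier applied was 0.755.
So the original monthly rent was £425.81 ÷ 0.755 ≈ £563.99.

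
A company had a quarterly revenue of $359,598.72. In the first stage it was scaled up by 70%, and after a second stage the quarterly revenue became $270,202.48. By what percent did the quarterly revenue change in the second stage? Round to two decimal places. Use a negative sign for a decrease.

-55.80%

After the first stage: $359,598.72 × 1.7 = $611317.824.
Second-stage multiplier: $270,202.48 ÷ $611317.824 ≈ 0.442.
That is a change of -55.80%.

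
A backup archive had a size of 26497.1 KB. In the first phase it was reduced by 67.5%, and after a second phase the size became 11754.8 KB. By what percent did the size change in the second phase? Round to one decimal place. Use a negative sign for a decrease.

After the first phase: 26497.1 × 0.325 = 8611.5575.
Second-phase multiplier: 11754.8 ÷ 8611.5575 ≈ 1.365.
That is a change of 36.5%.

36.5%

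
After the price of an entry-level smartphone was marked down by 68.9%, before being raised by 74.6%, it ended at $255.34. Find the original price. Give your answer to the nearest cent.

Undoing the 74.6% increase: $255.34 ÷ 1.746 ≈ $146.242841.
Undoing the 68.9% decrease: $146.242841 ÷ 0.311 ≈ $470.23.

$470.23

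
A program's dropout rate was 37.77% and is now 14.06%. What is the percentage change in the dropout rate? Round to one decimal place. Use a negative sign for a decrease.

-62.8%

The change is 14.06 − 37.77 = -23.71 percentage points.
Relative to the original 37.77%, that is -23.71 ÷ 37.77 ≈ -62.8%.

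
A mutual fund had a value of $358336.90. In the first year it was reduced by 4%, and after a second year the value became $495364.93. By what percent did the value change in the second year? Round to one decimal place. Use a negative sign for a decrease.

44.0%

After the first year: $358336.90 × 0.96 = $344003.424.
Second-year multiplier: $495364.93 ÷ $344003.424 ≈ 1.44.
That is a change of 44.0%.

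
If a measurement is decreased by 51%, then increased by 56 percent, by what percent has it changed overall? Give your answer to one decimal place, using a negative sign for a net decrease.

A 51% decrease multiplies by 0.49.
Then a 56% increase: 0.49 × 1.56 = 0.7644.
Overall factor 0.7644, i.e. -23.6%.

-23.6%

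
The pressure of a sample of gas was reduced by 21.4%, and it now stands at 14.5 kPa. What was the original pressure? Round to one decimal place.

18.4 kPa

The overall multiplier applied was 0.786.
So the original pressure was 14.5 ÷ 0.786 ≈ 18.4 kPa.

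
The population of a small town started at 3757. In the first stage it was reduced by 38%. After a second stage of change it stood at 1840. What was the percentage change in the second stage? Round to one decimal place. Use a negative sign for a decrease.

-21.0%

After the first stage: 3757 × 0.62 = 2329.34.
Second-stage multiplier: 1840 ÷ 2329.34 ≈ 0.78992.
That is a change of -21.0%.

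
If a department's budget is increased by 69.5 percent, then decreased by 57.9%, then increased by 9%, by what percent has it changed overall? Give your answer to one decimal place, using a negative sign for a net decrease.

-22.2%

The combined multiplier is 1.695 × 0.421 × 1.09 = 0.77781855.
That corresponds to a decrease of 22.2%.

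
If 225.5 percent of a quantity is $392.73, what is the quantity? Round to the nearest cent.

$174.16

$392.73 ÷ 2.255 ≈ $174.16.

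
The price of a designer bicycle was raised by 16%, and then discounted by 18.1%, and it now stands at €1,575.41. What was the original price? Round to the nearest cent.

€1,658.26

Undoing the 18.1% decrease: €1,575.41 ÷ 0.819 ≈ €1923.577534.
Undoing the 16% increase: €1923.577534 ÷ 1.16 ≈ €1,658.26.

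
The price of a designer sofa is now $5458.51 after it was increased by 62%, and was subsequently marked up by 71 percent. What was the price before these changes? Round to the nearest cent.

$1970.44

Undoing the 71% increase: $5458.51 ÷ 1.71 ≈ $3192.111111.
Undoing the 62% increase: $3192.111111 ÷ 1.62 ≈ $1970.44.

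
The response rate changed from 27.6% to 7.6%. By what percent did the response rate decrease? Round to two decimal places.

The change is 7.6 − 27.6 = -20.0 percentage points.
Relative to the original 27.6%, that is -20.0 ÷ 27.6 ≈ -72.46%.
So the response rate fell by 72.46%.

72.46%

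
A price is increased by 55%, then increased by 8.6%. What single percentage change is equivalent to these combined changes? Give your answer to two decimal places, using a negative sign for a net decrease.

68.33%

The combined multiplier is 1.55 × 1.086 = 1.6833.
That corresponds to an increase of 68.33%.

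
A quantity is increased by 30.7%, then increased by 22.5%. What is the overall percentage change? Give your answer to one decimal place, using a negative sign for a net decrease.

A 30.7% increase multiplies by 1.307.
Then a 22.5% increase: 1.307 × 1.225 = 1.601075.
Overall factor 1.601075, i.e. 60.1%.

60.1%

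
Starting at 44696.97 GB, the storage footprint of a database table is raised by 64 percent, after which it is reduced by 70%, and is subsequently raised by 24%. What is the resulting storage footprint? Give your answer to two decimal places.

Apply the 64% increase: 44696.97 × 1.64 = 73303.0308.
Apply the 70% decrease: 73303.0308 × 0.3 = 21990.90924.
24% increase: 21990.90924 × 1.24 = 27268.7274576 ≈ 27268.73.

27268.73 GB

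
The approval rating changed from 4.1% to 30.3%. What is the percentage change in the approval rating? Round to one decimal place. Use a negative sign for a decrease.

639.0%

The change is 30.3 − 4.1 = 26.2 percentage points.
Relative to the original 4.1%, that is 26.2 ÷ 4.1 ≈ 639.0%.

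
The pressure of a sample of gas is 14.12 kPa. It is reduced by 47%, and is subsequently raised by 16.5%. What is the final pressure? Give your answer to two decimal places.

8.72 kPa

Each change multiplies by a factor: 0.53 × 1.165 = 0.61745.
14.12 × 0.61745 = 8.718394 ≈ 8.72.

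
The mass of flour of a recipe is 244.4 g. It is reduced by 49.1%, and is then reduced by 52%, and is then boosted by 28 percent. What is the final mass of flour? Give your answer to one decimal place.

Each change multiplies by a factor: 0.509 × 0.48 × 1.28 = 0.3127296.
244.4 × 0.3127296 = 76.43111424 ≈ 76.4.

76.4 g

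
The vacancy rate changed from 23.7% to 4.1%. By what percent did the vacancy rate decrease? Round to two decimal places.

The change is 4.1 − 23.7 = -19.6 percentage points.
Relative to the original 23.7%, that is -19.6 ÷ 23.7 ≈ -82.70%.
So the vacancy rate fell by 82.70%.

82.70%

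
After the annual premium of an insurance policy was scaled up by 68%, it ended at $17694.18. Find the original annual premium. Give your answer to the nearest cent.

$10532.25

The overall multiplier applied was 1.68.
So the original annual premium was $17694.18 ÷ 1.68 = $10532.25.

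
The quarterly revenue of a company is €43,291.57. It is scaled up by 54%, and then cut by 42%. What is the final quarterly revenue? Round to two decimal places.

After the 54% increase: €43,291.57 × 1.54 = €66669.0178.
Apply the 42% decrease: €66669.0178 × 0.58 = €38668.030324 ≈ €38,668.03.

€38,668.03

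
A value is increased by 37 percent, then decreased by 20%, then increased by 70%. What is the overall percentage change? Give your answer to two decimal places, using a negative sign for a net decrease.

A 37% increase multiplies by 1.37.
Then a 20% decrease: 1.37 × 0.8 = 1.096.
Then a 70% increase: 1.096 × 1.7 = 1.8632.
Overall factor 1.8632, i.e. 86.32%.

86.32%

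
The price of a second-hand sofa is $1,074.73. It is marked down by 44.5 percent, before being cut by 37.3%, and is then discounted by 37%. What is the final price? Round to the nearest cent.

$235.61

Each change multiplies by a factor: 0.555 × 0.627 × 0.63 = 0.21923055.
$1,074.73 × 0.21923055 = $235.6136490015 ≈ $235.61.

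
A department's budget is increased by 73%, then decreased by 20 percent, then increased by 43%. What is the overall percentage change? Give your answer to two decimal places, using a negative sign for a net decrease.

97.91%

A 73% increase multiplies by 1.73.
Then a 20% decrease: 1.73 × 0.8 = 1.384.
Then a 43% increase: 1.384 × 1.43 = 1.97912.
Overall factor 1.97912, i.e. 97.91%.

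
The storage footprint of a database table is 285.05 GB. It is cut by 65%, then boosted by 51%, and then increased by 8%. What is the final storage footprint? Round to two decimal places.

162.70 GB

Each change multiplies by a factor: 0.35 × 1.51 × 1.08 = 0.57078.
285.05 × 0.57078 = 162.700839 ≈ 162.70.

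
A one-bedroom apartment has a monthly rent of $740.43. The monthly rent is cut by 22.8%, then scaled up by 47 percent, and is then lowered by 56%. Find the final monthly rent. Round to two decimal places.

After the 22.8% decrease: $740.43 × 0.772 = $571.61196.
After the 47% increase: $571.61196 × 1.47 = $840.2695812.
56% decrease: $840.2695812 × 0.44 = $369.718615728 ≈ $369.72.

$369.72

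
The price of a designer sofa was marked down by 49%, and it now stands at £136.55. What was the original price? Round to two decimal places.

The overall multiplier applied was 0.51.
So the original price was £136.55 ÷ 0.51 ≈ £267.75.

£267.75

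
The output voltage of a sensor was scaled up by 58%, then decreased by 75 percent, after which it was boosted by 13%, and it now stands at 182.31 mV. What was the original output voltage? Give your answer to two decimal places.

The overall multiplier applied was 1.58 × 0.25 × 1.13 = 0.44635.
So the original output voltage was 182.31 ÷ 0.44635 ≈ 408.45 mV.

408.45 mV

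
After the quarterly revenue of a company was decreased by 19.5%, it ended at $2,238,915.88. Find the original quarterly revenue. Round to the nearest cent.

The overall multiplier applied was 0.805.
So the original quarterly revenue was $2,238,915.88 ÷ 0.805 ≈ $2,781,261.96.

$2,781,261.96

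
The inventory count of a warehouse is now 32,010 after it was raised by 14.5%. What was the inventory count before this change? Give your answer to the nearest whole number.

The overall multiplier applied was 1.145.
So the original inventory count was 32,010 ÷ 1.145 ≈ 27,956.

27,956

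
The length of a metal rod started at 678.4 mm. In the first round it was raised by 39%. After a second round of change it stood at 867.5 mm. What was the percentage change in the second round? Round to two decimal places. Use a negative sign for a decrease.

After the first round: 678.4 × 1.39 = 942.976.
Second-round multiplier: 867.5 ÷ 942.976 ≈ 0.91996.
That is a change of -8.00%.

-8.00%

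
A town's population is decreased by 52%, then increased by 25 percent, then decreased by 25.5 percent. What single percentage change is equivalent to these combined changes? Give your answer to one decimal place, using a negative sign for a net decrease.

The combined multiplier is 0.48 × 1.25 × 0.745 = 0.447.
That corresponds to a decrease of 55.3%.

-55.3%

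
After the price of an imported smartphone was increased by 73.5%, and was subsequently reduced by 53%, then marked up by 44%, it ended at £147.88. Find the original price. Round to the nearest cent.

£125.94

The overall multiplier applied was 1.735 × 0.47 × 1.44 = 1.174248.
So the original price was £147.88 ÷ 1.174248 ≈ £125.94.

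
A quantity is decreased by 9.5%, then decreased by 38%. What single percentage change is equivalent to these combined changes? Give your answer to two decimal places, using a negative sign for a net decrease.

-43.89%

The combined multiplier is 0.905 × 0.62 = 0.5611.
That corresponds to a decrease of 43.89%.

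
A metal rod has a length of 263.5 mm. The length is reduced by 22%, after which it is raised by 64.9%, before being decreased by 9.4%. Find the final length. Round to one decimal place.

22% decrease: 263.5 × 0.78 = 205.53.
64.9% increase: 205.53 × 1.649 = 338.91897.
9.4% decrease: 338.91897 × 0.906 = 307.06058682 ≈ 307.1.

307.1 mm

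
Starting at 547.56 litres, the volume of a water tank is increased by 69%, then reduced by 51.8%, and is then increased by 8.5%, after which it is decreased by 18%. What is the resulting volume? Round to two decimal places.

69% increase: 547.56 × 1.69 = 925.3764.
After the 51.8% decrease: 925.3764 × 0.482 = 446.0314248.
After the 8.5% increase: 446.0314248 × 1.085 = 483.944095908.
Apply the 18% decrease: 483.944095908 × 0.82 = 396.83415864456 ≈ 396.83.

396.83 litres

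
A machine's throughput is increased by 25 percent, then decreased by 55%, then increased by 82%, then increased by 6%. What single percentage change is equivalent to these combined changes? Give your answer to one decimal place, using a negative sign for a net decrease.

The combined multiplier is 1.25 × 0.45 × 1.82 × 1.06 = 1.085175.
That corresponds to an increase of 8.5%.

8.5%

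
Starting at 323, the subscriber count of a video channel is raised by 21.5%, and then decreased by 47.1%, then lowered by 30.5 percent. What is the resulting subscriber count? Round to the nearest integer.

144

Each change multiplies by a factor: 1.215 × 0.529 × 0.695 = 0.446700825.
323 × 0.446700825 = 144.284366475 ≈ 144.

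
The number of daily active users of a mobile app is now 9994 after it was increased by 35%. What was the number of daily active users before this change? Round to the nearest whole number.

7403

The overall multiplier applied was 1.35.
So the original number of daily active users was 9994 ÷ 1.35 ≈ 7403.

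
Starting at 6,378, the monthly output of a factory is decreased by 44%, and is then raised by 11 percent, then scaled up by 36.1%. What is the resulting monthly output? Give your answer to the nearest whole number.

5,396

Apply the 44% decrease: 6,378 × 0.56 = 3571.68.
11% increase: 3571.68 × 1.11 = 3964.5648.
36.1% increase: 3964.5648 × 1.361 = 5395.7726928 ≈ 5,396.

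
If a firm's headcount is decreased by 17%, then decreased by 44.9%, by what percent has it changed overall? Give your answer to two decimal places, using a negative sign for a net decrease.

-54.27%

The combined multiplier is 0.83 × 0.551 = 0.45733.
That corresponds to a decrease of 54.27%.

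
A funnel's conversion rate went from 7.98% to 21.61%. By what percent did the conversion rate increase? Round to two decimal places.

170.80%

The change is 21.61 − 7.98 = 13.63 percentage points.
Relative to the original 7.98%, that is 13.63 ÷ 7.98 ≈ 170.80%.
So the conversion rate rose by 170.80%.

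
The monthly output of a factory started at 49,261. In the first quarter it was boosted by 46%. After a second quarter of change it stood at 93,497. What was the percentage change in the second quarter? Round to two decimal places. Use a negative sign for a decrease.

After the first quarter: 49,261 × 1.46 = 71921.06.
Second-quarter multiplier: 93,497 ÷ 71921.06 ≈ 1.299995.
That is a change of 30.00%.

30.00%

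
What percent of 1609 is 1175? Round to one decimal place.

73.0%

1175 ÷ 1609 ≈ 73.0%.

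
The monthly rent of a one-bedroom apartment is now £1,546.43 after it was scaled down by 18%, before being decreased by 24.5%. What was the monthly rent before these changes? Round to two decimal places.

The overall multiplier applied was 0.82 × 0.755 = 0.6191.
So the original monthly rent was £1,546.43 ÷ 0.6191 ≈ £2,497.87.

£2,497.87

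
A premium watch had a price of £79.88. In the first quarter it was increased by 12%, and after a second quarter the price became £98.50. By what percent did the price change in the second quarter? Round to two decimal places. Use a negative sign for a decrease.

10.10%

After the first quarter: £79.88 × 1.12 = £89.4656.
Second-quarter multiplier: £98.50 ÷ £89.4656 ≈ 1.100982.
That is a change of 10.10%.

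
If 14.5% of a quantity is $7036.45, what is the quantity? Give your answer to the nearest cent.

$48527.24

$7036.45 ÷ 0.145 ≈ $48527.24.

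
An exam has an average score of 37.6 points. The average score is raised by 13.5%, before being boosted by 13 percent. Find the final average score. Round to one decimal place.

48.2 points

Each change multiplies by a factor: 1.135 × 1.13 = 1.28255.
37.6 × 1.28255 = 48.22388 ≈ 48.2.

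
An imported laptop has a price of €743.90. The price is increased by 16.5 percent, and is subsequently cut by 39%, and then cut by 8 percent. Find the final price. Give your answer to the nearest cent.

€486.36

Apply the 16.5% increase: €743.90 × 1.165 = €866.6435.
After the 39% decrease: €866.6435 × 0.61 = €528.652535.
Apply the 8% decrease: €528.652535 × 0.92 = €486.3603322 ≈ €486.36.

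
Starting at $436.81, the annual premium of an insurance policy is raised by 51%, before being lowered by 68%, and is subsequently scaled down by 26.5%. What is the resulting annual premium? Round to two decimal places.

$155.13

After the 51% increase: $436.81 × 1.51 = $659.5831.
68% decrease: $659.5831 × 0.32 = $211.066592.
26.5% decrease: $211.066592 × 0.735 = $155.13394512 ≈ $155.13.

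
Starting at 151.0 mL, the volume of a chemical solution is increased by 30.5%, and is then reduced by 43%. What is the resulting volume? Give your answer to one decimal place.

112.3 mL

After the 30.5% increase: 151.0 × 1.305 = 197.055.
After the 43% decrease: 197.055 × 0.57 = 112.32135 ≈ 112.3.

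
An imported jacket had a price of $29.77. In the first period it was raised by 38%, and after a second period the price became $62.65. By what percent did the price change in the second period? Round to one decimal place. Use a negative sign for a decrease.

52.5%

After the first period: $29.77 × 1.38 = $41.0826.
Second-period multiplier: $62.65 ÷ $41.0826 ≈ 1.52498.
That is a change of 52.5%.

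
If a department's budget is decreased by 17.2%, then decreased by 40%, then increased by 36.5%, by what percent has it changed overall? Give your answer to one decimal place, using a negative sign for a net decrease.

-32.2%

The combined multiplier is 0.828 × 0.6 × 1.365 = 0.678132.
That corresponds to a decrease of 32.2%.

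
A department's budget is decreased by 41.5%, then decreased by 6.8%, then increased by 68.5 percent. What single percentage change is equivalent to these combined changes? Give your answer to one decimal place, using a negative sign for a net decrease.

-8.1%

A 41.5% decrease multiplies by 0.585.
Then a 6.8% decrease: 0.585 × 0.932 = 0.54522.
Then a 68.5% increase: 0.54522 × 1.685 = 0.9186957.
Overall factor 0.9186957, i.e. -8.1%.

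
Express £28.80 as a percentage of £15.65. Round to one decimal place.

£28.80 ÷ £15.65 ≈ 184.0%.

184.0%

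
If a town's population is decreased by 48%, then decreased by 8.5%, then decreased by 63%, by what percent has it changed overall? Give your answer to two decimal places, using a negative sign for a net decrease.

-82.40%

A 48% decrease multiplies by 0.52.
Then an 8.5% decrease: 0.52 × 0.915 = 0.4758.
Then a 63% decrease: 0.4758 × 0.37 = 0.176046.
Overall factor 0.176046, i.e. -82.40%.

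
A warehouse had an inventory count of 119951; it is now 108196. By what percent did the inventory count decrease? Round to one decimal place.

9.8%

Change: 108196 − 119951 = -11755.
Relative to the original: -11755 ÷ 119951 ≈ -9.8%.
So the inventory count decreased by 9.8%.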